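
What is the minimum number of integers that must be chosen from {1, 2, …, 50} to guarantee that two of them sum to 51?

Partition {1, …, 50} into 25 pairs: {1,50}, {2,49}, …, {25,26}.
Choosing 25 integers — say the integers 1 through 25 — takes one from each pair and avoids the property.
Choosing 26 forces two into the same pair by pigeonhole, and those sum to 51. So 26.

26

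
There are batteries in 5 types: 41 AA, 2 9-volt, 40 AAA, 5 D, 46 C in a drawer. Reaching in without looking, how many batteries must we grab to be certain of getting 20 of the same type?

65

In the worst case we take at most 19 of each type, but all 2 9-volt and all 5 D (fewer than 19), giving 19 + 2 + 19 + 5 + 19 = 64.
One more battery then forces some type to 20, so 64 + 1 = 65.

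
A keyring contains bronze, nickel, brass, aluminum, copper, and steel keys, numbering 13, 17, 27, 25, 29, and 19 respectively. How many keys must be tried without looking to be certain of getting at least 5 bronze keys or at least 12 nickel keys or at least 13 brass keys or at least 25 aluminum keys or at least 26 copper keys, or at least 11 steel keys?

87

The worst case stops just short of every target: 4 bronze, 11 nickel, 12 brass, 24 aluminum, 25 copper, 10 steel — 4 + 11 + 12 + 24 + 25 + 10 = 86 keys.
One more key must push some type to its target, so 86 + 1 = 87.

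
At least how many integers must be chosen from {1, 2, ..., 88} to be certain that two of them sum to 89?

45

Partition {1, …, 88} into 44 pairs: {1,88}, {2,87}, …, {44,45}.
Choosing 44 integers — say the integers 1 through 44 — takes one from each pair and avoids the property.
Choosing 45 forces two into the same pair by pigeonhole, and those sum to 89. So 45.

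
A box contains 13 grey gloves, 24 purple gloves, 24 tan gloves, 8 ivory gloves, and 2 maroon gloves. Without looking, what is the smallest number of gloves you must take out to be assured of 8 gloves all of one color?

31

In the worst case we take at most 7 of each color, but all 2 maroon (fewer than 7), giving 7 + 7 + 7 + 7 + 2 = 30.
One more glove then forces some color to 8, so 30 + 1 = 31.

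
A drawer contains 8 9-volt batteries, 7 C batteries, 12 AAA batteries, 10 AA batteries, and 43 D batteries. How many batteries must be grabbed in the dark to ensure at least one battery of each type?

The hardest type to obtain is C: we could draw every other battery first — 80 − 7 = 73 batteries — without a single C one.
The next draw must be C, so 73 + 1 = 74.

74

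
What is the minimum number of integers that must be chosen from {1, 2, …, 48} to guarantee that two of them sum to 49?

Partition {1, …, 48} into 24 pairs: {1,48}, {2,47}, …, {24,25}.
Choosing 24 integers — say the integers 1 through 24 — takes one from each pair and avoids the property.
Choosing 25 forces two into the same pair by pigeonhole, and those sum to 49. So 25.

25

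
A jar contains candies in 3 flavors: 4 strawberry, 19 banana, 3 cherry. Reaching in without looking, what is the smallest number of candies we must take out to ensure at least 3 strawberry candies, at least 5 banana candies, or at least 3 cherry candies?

The worst case stops just short of every target: 2 strawberry, 4 banana, 2 cherry — 2 + 4 + 2 = 8 candies.
One more candy must push some flavor to its target, so 8 + 1 = 9.

9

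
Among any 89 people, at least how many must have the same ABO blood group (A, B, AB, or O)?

The 89 people fall into 4 ABO blood groups.
If each of the 4 ABO blood groups held at most 22, the total would be at most 4 × 22 = 88 < 89, a contradiction.
So at least one holds ⌈89/4⌉ = 23.

23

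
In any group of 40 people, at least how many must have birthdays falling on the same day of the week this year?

There are 7 days of the week, which serve as the pigeonholes.
If each of the 7 days of the week held at most 5, the total would be at most 7 × 5 = 35 < 40, a contradiction.
So at least one holds ⌈40/7⌉ = 6.

6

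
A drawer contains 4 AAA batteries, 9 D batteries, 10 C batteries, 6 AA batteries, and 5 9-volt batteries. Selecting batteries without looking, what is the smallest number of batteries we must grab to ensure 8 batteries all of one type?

30

Treat the 5 types as pigeonholes.
In the worst case we take at most 7 of each type, but all 4 AAA, all 6 AA, and all 5 9-volt (fewer than 7), giving 4 + 7 + 7 + 6 + 5 = 29.
One more battery then forces some type to 8, so 29 + 1 = 30.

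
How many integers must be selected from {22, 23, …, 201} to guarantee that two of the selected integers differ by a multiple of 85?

86

Use the pigeonhole principle on residue classes: group the integers by remainder mod 85; there are 85 residue classes, each nonempty in this range.
Choosing one from each class (85 integers) avoids any shared remainder.
One more choice must repeat a class, so two differ by a multiple of 85. Hence 85 + 1 = 86.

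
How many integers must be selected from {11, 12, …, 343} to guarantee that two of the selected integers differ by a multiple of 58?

59

Group the integers by remainder mod 58; there are 58 residue classes, each nonempty in this range.
Choosing one from each class (58 integers) avoids any shared remainder.
One more choice must repeat a class, so two differ by a multiple of 58. Hence 58 + 1 = 59.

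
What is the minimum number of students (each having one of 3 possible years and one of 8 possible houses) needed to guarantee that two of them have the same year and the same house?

There are 3 × 8 = 24 (year, house) combinations acting as pigeonholes.
With 24 students we could place one in each, avoiding any repeat.
One more forces some (year, house) pair to hold 2, so 24 + 1 = 25.

25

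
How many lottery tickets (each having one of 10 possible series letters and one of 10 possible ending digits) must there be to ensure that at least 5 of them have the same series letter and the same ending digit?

401

There are 10 × 10 = 100 (series letter, ending digit) combinations acting as pigeonholes.
With 100 × 4 = 400 lottery tickets we could place exactly 4 in each, with no (series letter, ending digit) pair reaching 5.
One more forces some (series letter, ending digit) pair to hold 5, so 400 + 1 = 401.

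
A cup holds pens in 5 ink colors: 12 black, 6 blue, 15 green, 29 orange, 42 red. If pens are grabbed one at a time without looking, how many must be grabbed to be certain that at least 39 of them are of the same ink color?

101

In the worst case we take at most 38 of each ink color, but all 12 black, all 6 blue, all 15 green, and all 29 orange (fewer than 38), giving 12 + 6 + 15 + 29 + 38 = 100.
One more pen then forces some ink color to 39, so 100 + 1 = 101.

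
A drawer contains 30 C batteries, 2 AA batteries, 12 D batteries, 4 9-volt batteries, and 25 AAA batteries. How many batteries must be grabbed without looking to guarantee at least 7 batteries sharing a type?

25

Treat the 5 types as pigeonholes.
In the worst case we take at most 6 of each type, but all 2 AA and all 4 9-volt (fewer than 6), giving 6 + 2 + 6 + 4 + 6 = 24.
One more battery then forces some type to 7, so 24 + 1 = 25.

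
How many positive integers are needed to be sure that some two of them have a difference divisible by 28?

Two integers differ by a multiple of 28 exactly when they share a remainder mod 28.
There are 28 residue classes mod 28, so 28 integers can all lie in distinct classes.
One more integer must repeat a residue, giving a difference divisible by 28. So n = 28 + 1 = 29.

29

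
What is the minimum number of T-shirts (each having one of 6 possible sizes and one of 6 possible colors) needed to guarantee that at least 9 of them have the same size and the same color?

There are 6 × 6 = 36 (size, color) combinations acting as pigeonholes.
With 36 × 8 = 288 T-shirts we could place exactly 8 in each, with no (size, color) pair reaching 9.
One more forces some (size, color) pair to hold 9, so 288 + 1 = 289.

289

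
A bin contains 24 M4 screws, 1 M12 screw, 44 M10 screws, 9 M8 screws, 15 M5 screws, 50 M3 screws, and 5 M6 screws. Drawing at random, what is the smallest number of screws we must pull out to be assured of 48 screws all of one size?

146

In the worst case we take at most 47 of each size, but all 24 M4, all 1 M12, all 44 M10, all 9 M8, all 15 M5, and all 5 M6 (fewer than 47), giving 24 + 1 + 44 + 9 + 15 + 47 + 5 = 145.
One more screw then forces some size to 48, so 145 + 1 = 146.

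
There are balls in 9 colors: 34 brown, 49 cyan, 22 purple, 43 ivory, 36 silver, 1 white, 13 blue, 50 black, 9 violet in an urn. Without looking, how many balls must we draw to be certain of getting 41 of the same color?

In the worst case we take at most 40 of each color, but all 34 brown, all 22 purple, all 36 silver, all 1 white, all 13 blue, and all 9 violet (fewer than 40), giving 34 + 40 + 22 + 40 + 36 + 1 + 13 + 40 + 9 = 235.
One more ball then forces some color to 41, so 235 + 1 = 236.

236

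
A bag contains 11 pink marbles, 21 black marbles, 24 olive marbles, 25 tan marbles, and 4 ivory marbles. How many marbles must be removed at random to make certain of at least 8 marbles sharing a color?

33

Treat the 5 colors as pigeonholes.
In the worst case we take at most 7 of each color, but all 4 ivory (fewer than 7), giving 7 + 7 + 7 + 7 + 4 = 32.
One more marble then forces some color to 8, so 32 + 1 = 33.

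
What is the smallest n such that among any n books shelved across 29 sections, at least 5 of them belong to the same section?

There are 29 sections acting as pigeonholes.
With 29 × 4 = 116 books we could place exactly 4 in each, with no class reaching 5.
One more forces some class to hold 5, so 116 + 1 = 117.

117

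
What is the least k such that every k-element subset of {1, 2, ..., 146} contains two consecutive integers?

Partition {1, …, 146} into 73 pairs: {1,2}, {3,4}, …, {145,146}.
Choosing 73 integers — say the 73 even numbers 2, 4, …, 146 — takes one from each pair and avoids the property.
Choosing 74 forces two into the same pair by pigeonhole, and those are consecutive. So 74.

74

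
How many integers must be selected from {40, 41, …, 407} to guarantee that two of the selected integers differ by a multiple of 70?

71

Use the pigeonhole principle on residue classes: group the integers by remainder mod 70; there are 70 residue classes, each nonempty in this range.
Choosing one from each class (70 integers) avoids any shared remainder.
One more choice must repeat a class, so two differ by a multiple of 70. Hence 70 + 1 = 71.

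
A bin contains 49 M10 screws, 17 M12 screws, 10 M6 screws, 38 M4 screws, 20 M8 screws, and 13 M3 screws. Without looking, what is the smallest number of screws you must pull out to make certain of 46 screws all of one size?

144

Treat the 6 sizes as pigeonholes.
In the worst case we take at most 45 of each size, but all 17 M12, all 10 M6, all 38 M4, all 20 M8, and all 13 M3 (fewer than 45), giving 45 + 17 + 10 + 38 + 20 + 13 = 143.
One more screw then forces some size to 46, so 143 + 1 = 144.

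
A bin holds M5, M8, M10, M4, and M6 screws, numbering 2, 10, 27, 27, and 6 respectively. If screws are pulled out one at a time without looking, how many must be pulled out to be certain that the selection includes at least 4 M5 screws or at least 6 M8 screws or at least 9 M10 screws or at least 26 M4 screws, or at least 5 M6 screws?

45

Each of the 5 sizes has its own threshold; avoid all of them simultaneously.
The worst case stops just short of every target: all 2 M5, 5 M8, 8 M10, 25 M4, 4 M6 — 2 + 5 + 8 + 25 + 4 = 44 screws.
One more screw must push some size to its target, so 44 + 1 = 45.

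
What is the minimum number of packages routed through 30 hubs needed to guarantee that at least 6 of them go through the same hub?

151

There are 30 hubs acting as pigeonholes.
With 30 × 5 = 150 packages we could place exactly 5 in each, with no class reaching 6.
One more forces some class to hold 6, so 150 + 1 = 151.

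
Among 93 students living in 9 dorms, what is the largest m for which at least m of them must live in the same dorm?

The 93 students fall into 9 dorms.
If each of the 9 dorms held at most 10, the total would be at most 9 × 10 = 90 < 93, a contradiction.
So at least one holds ⌈93/9⌉ = 11.

11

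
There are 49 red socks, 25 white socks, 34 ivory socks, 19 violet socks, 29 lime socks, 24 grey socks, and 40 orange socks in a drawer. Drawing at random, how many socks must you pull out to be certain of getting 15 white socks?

The worst case draws every non-white sock first: 49 + 34 + 19 + 29 + 24 + 40 = 195.
The next 15 draws are then forced to be white, giving 195 + 15 = 210.

210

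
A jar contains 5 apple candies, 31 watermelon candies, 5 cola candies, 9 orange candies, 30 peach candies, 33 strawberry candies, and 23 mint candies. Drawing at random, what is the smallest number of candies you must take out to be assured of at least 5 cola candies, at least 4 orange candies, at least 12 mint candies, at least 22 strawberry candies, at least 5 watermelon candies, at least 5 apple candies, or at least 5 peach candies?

The worst case stops just short of every target: 4 apple, 4 watermelon, 4 cola, 3 orange, 4 peach, 21 strawberry, 11 mint — 4 + 4 + 4 + 3 + 4 + 21 + 11 = 51 candies.
One more candy must push some flavor to its target, so 51 + 1 = 52.

52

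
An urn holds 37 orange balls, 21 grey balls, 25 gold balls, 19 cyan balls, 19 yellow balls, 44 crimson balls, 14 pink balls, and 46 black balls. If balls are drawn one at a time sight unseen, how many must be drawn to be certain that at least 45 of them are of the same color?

Treat the 8 colors as pigeonholes.
In the worst case we take at most 44 of each color, but all 37 orange, all 21 grey, all 25 gold, all 19 cyan, all 19 yellow, and all 14 pink (fewer than 44), giving 37 + 21 + 25 + 19 + 19 + 44 + 14 + 44 = 223.
One more ball then forces some color to 45, so 223 + 1 = 224.

224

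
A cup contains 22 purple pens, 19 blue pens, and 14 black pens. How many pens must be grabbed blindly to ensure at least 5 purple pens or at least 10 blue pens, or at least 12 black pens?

Each of the 3 ink colors has its own threshold; avoid all of them simultaneously.
The worst case stops just short of every target: 4 purple, 9 blue, 11 black — 4 + 9 + 11 = 24 pens.
One more pen must push some ink color to its target, so 24 + 1 = 25.

25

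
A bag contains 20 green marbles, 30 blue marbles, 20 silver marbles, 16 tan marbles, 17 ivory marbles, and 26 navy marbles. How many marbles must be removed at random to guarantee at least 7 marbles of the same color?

Treat the 6 colors as pigeonholes.
The worst case takes 6 marbles of each color without reaching 7 of any: 6 × 6 = 36.
The next marble must bring some color to 7, so 36 + 1 = 37.

37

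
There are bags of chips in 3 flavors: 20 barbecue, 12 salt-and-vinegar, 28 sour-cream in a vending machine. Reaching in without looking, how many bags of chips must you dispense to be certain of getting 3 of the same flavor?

The worst case takes 2 bags of chips of each flavor without reaching 3 of any: 3 × 2 = 6.
The next bag of chips must bring some flavor to 3, so 6 + 1 = 7.

7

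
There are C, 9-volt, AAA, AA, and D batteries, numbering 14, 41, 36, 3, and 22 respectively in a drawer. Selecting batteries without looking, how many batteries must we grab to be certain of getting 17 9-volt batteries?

92

The worst case draws every non-9-volt battery first: 14 + 36 + 3 + 22 = 75.
The next 17 draws are then forced to be 9-volt, giving 75 + 17 = 92.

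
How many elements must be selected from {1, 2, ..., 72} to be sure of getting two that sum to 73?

Partition {1, …, 72} into 36 pairs: {1,72}, {2,71}, …, {36,37}.
Choosing 36 integers — say the integers 1 through 36 — takes one from each pair and avoids the property.
Choosing 37 forces two into the same pair by pigeonhole, and those sum to 73. So 37.

37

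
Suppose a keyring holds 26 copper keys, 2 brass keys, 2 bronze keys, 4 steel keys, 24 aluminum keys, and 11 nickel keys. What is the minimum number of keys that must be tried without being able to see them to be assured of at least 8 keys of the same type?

30

In the worst case we take at most 7 of each type, but all 2 brass, all 2 bronze, and all 4 steel (fewer than 7), giving 7 + 2 + 2 + 4 + 7 + 7 = 29.
One more key then forces some type to 8, so 29 + 1 = 30.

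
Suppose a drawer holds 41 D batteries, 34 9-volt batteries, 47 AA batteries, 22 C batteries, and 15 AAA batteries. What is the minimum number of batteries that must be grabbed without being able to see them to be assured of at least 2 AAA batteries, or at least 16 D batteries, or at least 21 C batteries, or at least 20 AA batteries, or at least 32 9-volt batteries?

87

The worst case stops just short of every target: 15 D, 31 9-volt, 19 AA, 20 C, 1 AAA — 15 + 31 + 19 + 20 + 1 = 86 batteries.
One more battery must push some type to its target, so 86 + 1 = 87.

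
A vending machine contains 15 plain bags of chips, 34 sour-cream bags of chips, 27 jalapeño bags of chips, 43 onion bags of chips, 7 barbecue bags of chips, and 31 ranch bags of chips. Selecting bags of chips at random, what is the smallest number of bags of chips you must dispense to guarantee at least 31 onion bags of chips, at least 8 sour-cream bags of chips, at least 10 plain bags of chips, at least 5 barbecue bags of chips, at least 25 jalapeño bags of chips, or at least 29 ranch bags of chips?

103

The worst case stops just short of every target: 9 plain, 7 sour-cream, 24 jalapeño, 30 onion, 4 barbecue, 28 ranch — 9 + 7 + 24 + 30 + 4 + 28 = 102 bags of chips.
One more bag of chips must push some flavor to its target, so 102 + 1 = 103.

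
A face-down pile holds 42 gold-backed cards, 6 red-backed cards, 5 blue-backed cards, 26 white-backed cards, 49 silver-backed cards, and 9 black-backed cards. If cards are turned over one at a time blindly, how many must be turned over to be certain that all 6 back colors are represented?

133

The hardest back color to obtain is blue-backed: we could draw every other card first — 137 − 5 = 132 cards — without a single blue-backed one.
The next draw must be blue-backed, so 132 + 1 = 133.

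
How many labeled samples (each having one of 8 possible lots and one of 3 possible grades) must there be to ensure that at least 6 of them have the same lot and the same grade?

There are 8 × 3 = 24 (lot, grade) combinations acting as pigeonholes.
With 24 × 5 = 120 labeled samples we could place exactly 5 in each, with no (lot, grade) pair reaching 6.
One more forces some (lot, grade) pair to hold 6, so 120 + 1 = 121.

121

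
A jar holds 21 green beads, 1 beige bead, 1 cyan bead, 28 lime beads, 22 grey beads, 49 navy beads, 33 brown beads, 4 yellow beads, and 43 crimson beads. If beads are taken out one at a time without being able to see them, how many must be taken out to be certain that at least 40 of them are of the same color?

189

In the worst case we take at most 39 of each color, but all 21 green, all 1 beige, all 1 cyan, all 28 lime, all 22 grey, all 33 brown, and all 4 yellow (fewer than 39), giving 21 + 1 + 1 + 28 + 22 + 39 + 33 + 4 + 39 = 188.
One more bead then forces some color to 40, so 188 + 1 = 189.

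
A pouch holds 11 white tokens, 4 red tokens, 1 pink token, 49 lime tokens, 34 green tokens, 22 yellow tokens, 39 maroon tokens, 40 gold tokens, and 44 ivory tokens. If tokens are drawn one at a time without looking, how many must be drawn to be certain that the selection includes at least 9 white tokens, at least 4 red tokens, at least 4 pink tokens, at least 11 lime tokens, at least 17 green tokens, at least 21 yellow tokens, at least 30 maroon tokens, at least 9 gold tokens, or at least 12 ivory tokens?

The worst case stops just short of every target: 8 white, 3 red, all 1 pink, 10 lime, 16 green, 20 yellow, 29 maroon, 8 gold, 11 ivory — 8 + 3 + 1 + 10 + 16 + 20 + 29 + 8 + 11 = 106 tokens.
One more token must push some color to its target, so 106 + 1 = 107.

107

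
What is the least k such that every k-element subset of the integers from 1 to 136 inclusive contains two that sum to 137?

69

Partition {1, …, 136} into 68 pairs: {1,136}, {2,135}, …, {68,69}.
Choosing 68 integers — say the integers 1 through 68 — takes one from each pair and avoids the property.
Choosing 69 forces two into the same pair by pigeonhole, and those sum to 137. So 69.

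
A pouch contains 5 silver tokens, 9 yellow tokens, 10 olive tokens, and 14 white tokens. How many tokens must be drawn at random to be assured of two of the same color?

5

Treat the 4 colors as pigeonholes.
The worst case takes 1 token of each color without reaching 2 of any: 4 × 1 = 4.
The next token must bring some color to 2, so 4 + 1 = 5.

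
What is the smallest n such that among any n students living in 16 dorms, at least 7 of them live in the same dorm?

97

There are 16 dorms acting as pigeonholes.
With 16 × 6 = 96 students we could place exactly 6 in each, with no class reaching 7.
One more forces some class to hold 7, so 96 + 1 = 97.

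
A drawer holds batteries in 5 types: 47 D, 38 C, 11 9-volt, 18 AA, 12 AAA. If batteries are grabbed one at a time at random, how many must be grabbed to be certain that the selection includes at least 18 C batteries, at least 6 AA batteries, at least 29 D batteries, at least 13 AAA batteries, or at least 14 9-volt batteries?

74

Each of the 5 types has its own threshold; avoid all of them simultaneously.
The worst case stops just short of every target: 28 D, 17 C, all 11 9-volt, 5 AA, 12 AAA — 28 + 17 + 11 + 5 + 12 = 73 batteries.
One more battery must push some type to its target, so 73 + 1 = 74.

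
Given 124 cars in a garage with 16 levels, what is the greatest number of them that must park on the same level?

If each of the 16 levels held at most 7, the total would be at most 16 × 7 = 112 < 124, a contradiction.
So at least one holds ⌈124/16⌉ = 8.

8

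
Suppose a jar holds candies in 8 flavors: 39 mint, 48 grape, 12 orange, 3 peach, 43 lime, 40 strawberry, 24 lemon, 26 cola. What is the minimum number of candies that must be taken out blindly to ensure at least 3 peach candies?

The worst case draws every non-peach candy first: 39 + 48 + 12 + 43 + 40 + 24 + 26 = 232.
The next 3 draws are then forced to be peach, giving 232 + 3 = 235.

235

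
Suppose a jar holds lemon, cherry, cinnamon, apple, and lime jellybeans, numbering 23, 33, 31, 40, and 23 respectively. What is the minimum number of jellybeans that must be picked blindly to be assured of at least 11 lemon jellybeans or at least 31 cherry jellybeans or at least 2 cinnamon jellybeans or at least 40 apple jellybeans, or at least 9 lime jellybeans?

89

The worst case stops just short of every target: 10 lemon, 30 cherry, 1 cinnamon, 39 apple, 8 lime — 10 + 30 + 1 + 39 + 8 = 88 jellybeans.
One more jellybean must push some flavor to its target, so 88 + 1 = 89.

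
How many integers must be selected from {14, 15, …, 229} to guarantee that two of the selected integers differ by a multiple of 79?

Group the integers by remainder mod 79; there are 79 residue classes, each nonempty in this range.
Choosing one from each class (79 integers) avoids any shared remainder.
One more choice must repeat a class, so two differ by a multiple of 79. Hence 79 + 1 = 80.

80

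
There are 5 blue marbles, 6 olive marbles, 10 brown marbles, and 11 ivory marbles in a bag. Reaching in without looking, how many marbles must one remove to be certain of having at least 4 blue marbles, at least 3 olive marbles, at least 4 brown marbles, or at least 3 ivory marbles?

Each of the 4 colors has its own threshold; avoid all of them simultaneously.
The worst case stops just short of every target: 3 blue, 2 olive, 3 brown, 2 ivory — 3 + 2 + 3 + 2 = 10 marbles.
One more marble must push some color to its target, so 10 + 1 = 11.

11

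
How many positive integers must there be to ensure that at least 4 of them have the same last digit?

There are 10 possible last digits acting as pigeonholes.
With 10 × 3 = 30 positive integers we could place exactly 3 in each, with no class reaching 4.
One more forces some class to hold 4, so 30 + 1 = 31.

31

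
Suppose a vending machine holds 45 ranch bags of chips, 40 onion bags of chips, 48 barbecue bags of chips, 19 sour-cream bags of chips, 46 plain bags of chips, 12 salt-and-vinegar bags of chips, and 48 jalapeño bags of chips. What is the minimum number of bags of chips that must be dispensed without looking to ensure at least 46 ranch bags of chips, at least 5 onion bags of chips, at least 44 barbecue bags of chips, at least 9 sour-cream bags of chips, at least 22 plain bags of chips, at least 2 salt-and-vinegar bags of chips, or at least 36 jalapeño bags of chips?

158

Each of the 7 flavors has its own threshold; avoid all of them simultaneously.
The worst case stops just short of every target: 45 ranch, 4 onion, 43 barbecue, 8 sour-cream, 21 plain, 1 salt-and-vinegar, 35 jalapeño — 45 + 4 + 43 + 8 + 21 + 1 + 35 = 157 bags of chips.
One more bag of chips must push some flavor to its target, so 157 + 1 = 158.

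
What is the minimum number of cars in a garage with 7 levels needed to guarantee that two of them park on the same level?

8

There are 7 levels acting as pigeonholes.
With 7 cars we could place one in each, avoiding any repeat.
One more forces some class to hold 2, so 7 + 1 = 8.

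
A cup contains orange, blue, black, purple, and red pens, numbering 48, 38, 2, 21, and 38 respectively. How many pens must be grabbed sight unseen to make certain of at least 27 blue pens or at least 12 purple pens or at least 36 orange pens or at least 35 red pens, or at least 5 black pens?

The worst case stops just short of every target: 35 orange, 26 blue, all 2 black, 11 purple, 34 red — 35 + 26 + 2 + 11 + 34 = 108 pens.
One more pen must push some ink color to its target, so 108 + 1 = 109.

109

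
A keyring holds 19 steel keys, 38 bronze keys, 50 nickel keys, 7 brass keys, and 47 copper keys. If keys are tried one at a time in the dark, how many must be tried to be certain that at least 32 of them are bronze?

The worst case draws every non-bronze key first: 19 + 50 + 7 + 47 = 123.
The next 32 draws are then forced to be bronze, giving 123 + 32 = 155.

155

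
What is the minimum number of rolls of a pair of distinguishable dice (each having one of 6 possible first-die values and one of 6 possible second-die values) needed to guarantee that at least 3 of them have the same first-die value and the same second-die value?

There are 6 × 6 = 36 (first-die value, second-die value) combinations acting as pigeonholes.
With 36 × 2 = 72 rolls of a pair of distinguishable dice we could place exactly 2 in each, with no (first-die value, second-die value) pair reaching 3.
One more forces some (first-die value, second-die value) pair to hold 3, so 72 + 1 = 73.

73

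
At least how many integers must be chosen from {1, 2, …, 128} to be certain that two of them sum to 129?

Partition {1, …, 128} into 64 pairs: {1,128}, {2,127}, …, {64,65}.
Choosing 64 integers — say the integers 1 through 64 — takes one from each pair and avoids the property.
Choosing 65 forces two into the same pair by pigeonhole, and those sum to 129. So 65.

65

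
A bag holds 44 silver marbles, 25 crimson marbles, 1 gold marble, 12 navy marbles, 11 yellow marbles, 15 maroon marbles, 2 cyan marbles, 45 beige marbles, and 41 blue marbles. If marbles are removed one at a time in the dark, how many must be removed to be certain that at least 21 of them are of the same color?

122

In the worst case we take at most 20 of each color, but all 1 gold, all 12 navy, all 11 yellow, all 15 maroon, and all 2 cyan (fewer than 20), giving 20 + 20 + 1 + 12 + 11 + 15 + 2 + 20 + 20 = 121.
One more marble then forces some color to 21, so 121 + 1 = 122.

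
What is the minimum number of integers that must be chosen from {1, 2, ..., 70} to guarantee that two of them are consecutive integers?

Partition {1, …, 70} into 35 pairs: {1,2}, {3,4}, …, {69,70}.
Choosing 35 integers — say the 35 even numbers 2, 4, …, 70 — takes one from each pair and avoids the property.
Choosing 36 forces two into the same pair by pigeonhole, and those are consecutive. So 36.

36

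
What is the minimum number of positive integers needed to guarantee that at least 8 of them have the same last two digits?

There are 100 possible two-digit endings acting as pigeonholes.
With 100 × 7 = 700 positive integers we could place exactly 7 in each, with no class reaching 8.
One more forces some class to hold 8, so 700 + 1 = 701.

701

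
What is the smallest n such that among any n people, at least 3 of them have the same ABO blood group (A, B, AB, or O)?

There are 4 ABO blood groups acting as pigeonholes.
With 4 × 2 = 8 people we could place exactly 2 in each, with no class reaching 3.
One more forces some class to hold 3, so 8 + 1 = 9.

9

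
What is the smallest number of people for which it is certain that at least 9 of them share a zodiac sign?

97

There are 12 zodiac signs acting as pigeonholes.
With 12 × 8 = 96 people we could place exactly 8 in each, with no class reaching 9.
One more forces some class to hold 9, so 96 + 1 = 97.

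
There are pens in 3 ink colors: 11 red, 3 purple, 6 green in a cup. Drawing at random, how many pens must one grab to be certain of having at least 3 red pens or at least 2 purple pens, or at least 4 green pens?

Each of the 3 ink colors has its own threshold; avoid all of them simultaneously.
The worst case stops just short of every target: 2 red, 1 purple, 3 green — 2 + 1 + 3 = 6 pens.
One more pen must push some ink color to its target, so 6 + 1 = 7.

7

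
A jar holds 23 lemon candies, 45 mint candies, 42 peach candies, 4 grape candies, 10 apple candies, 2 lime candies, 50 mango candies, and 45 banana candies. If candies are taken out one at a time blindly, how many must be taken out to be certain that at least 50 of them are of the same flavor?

Treat the 8 flavors as pigeonholes.
In the worst case we take at most 49 of each flavor, but all 23 lemon, all 45 mint, all 42 peach, all 4 grape, all 10 apple, all 2 lime, and all 45 banana (fewer than 49), giving 23 + 45 + 42 + 4 + 10 + 2 + 49 + 45 = 220.
One more candy then forces some flavor to 50, so 220 + 1 = 221.

221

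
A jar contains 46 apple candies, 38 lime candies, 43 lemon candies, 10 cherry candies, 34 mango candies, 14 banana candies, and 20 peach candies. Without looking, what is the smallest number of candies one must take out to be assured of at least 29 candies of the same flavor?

Treat the 7 flavors as pigeonholes.
In the worst case we take at most 28 of each flavor, but all 10 cherry, all 14 banana, and all 20 peach (fewer than 28), giving 28 + 28 + 28 + 10 + 28 + 14 + 20 = 156.
One more candy then forces some flavor to 29, so 156 + 1 = 157.

157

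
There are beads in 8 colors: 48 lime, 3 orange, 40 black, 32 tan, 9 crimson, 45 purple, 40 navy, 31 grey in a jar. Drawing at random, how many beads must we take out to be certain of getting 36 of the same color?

In the worst case we take at most 35 of each color, but all 3 orange, all 32 tan, all 9 crimson, and all 31 grey (fewer than 35), giving 35 + 3 + 35 + 32 + 9 + 35 + 35 + 31 = 215.
One more bead then forces some color to 36, so 215 + 1 = 216.

216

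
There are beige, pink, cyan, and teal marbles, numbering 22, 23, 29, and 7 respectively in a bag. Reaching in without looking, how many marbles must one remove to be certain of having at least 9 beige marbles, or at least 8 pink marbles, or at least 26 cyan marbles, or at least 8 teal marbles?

The worst case stops just short of every target: 8 beige, 7 pink, 25 cyan, 7 teal — 8 + 7 + 25 + 7 = 47 marbles.
One more marble must push some color to its target, so 47 + 1 = 48.

48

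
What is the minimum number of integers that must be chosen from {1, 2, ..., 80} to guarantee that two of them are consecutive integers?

41

Partition {1, …, 80} into 40 pairs: {1,2}, {3,4}, …, {79,80}.
Choosing 40 integers — say the 40 even numbers 2, 4, …, 80 — takes one from each pair and avoids the property.
Choosing 41 forces two into the same pair by pigeonhole, and those are consecutive. So 41.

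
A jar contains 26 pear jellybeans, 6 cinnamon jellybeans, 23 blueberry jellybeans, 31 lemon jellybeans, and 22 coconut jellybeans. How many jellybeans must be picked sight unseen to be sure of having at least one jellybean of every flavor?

The hardest flavor to obtain is cinnamon: we could draw every other jellybean first — 108 − 6 = 102 jellybeans — without a single cinnamon one.
The next draw must be cinnamon, so 102 + 1 = 103.

103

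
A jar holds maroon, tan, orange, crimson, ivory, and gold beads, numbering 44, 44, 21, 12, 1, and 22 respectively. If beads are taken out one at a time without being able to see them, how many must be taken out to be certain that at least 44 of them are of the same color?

In the worst case we take at most 43 of each color, but all 21 orange, all 12 crimson, all 1 ivory, and all 22 gold (fewer than 43), giving 43 + 43 + 21 + 12 + 1 + 22 = 142.
One more bead then forces some color to 44, so 142 + 1 = 143.

143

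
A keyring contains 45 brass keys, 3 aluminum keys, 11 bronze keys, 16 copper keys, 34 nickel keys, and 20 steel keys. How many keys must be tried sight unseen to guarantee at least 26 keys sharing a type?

101

In the worst case we take at most 25 of each type, but all 3 aluminum, all 11 bronze, all 16 copper, and all 20 steel (fewer than 25), giving 25 + 3 + 11 + 16 + 25 + 20 = 100.
One more key then forces some type to 26, so 100 + 1 = 101.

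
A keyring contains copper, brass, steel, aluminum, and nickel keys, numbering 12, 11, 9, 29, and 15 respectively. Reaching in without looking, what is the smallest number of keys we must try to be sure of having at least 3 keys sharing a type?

11

The worst case takes 2 keys of each type without reaching 3 of any: 5 × 2 = 10.
The next key must bring some type to 3, so 10 + 1 = 11.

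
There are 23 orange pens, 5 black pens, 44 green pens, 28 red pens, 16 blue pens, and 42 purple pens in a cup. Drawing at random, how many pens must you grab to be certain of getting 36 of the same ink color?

In the worst case we take at most 35 of each ink color, but all 23 orange, all 5 black, all 28 red, and all 16 blue (fewer than 35), giving 23 + 5 + 35 + 28 + 16 + 35 = 142.
One more pen then forces some ink color to 36, so 142 + 1 = 143.

143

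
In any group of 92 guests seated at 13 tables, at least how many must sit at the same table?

If each of the 13 tables held at most 7, the total would be at most 13 × 7 = 91 < 92, a contradiction.
So at least one holds ⌈92/13⌉ = 8.

8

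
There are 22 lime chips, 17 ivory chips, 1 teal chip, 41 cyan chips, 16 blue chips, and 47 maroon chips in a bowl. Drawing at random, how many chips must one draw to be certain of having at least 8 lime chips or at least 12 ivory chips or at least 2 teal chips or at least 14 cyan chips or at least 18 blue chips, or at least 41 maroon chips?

89

Each of the 6 colors has its own threshold; avoid all of them simultaneously.
The worst case stops just short of every target: 7 lime, 11 ivory, 1 teal, 13 cyan, all 16 blue, 40 maroon — 7 + 11 + 1 + 13 + 16 + 40 = 88 chips.
One more chip must push some color to its target, so 88 + 1 = 89.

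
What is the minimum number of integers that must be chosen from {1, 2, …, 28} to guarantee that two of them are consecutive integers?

15

Partition {1, …, 28} into 14 pairs: {1,2}, {3,4}, …, {27,28}.
Choosing 14 integers — say the 14 even numbers 2, 4, …, 28 — takes one from each pair and avoids the property.
Choosing 15 forces two into the same pair by pigeonhole, and those are consecutive. So 15.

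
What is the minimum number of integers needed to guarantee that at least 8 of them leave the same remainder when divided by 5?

36

There are 5 residue classes modulo 5 acting as pigeonholes.
With 5 × 7 = 35 integers we could place exactly 7 in each, with no class reaching 8.
One more forces some class to hold 8, so 35 + 1 = 36.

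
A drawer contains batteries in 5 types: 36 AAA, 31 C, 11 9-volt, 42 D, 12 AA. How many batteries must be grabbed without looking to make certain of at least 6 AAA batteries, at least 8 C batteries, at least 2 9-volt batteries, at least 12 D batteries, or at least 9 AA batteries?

Each of the 5 types has its own threshold; avoid all of them simultaneously.
The worst case stops just short of every target: 5 AAA, 7 C, 1 9-volt, 11 D, 8 AA — 5 + 7 + 1 + 11 + 8 = 32 batteries.
One more battery must push some type to its target, so 32 + 1 = 33.

33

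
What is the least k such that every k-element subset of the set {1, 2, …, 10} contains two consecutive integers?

6

Partition {1, …, 10} into 5 pairs: {1,2}, {3,4}, …, {9,10}.
Choosing 5 integers — say the 5 even numbers 2, 4, …, 10 — takes one from each pair and avoids the property.
Choosing 6 forces two into the same pair by pigeonhole, and those are consecutive. So 6.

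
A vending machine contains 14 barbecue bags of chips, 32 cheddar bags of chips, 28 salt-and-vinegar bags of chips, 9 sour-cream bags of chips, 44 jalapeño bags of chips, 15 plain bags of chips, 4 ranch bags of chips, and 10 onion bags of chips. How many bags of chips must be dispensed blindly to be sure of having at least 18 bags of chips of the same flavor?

In the worst case we take at most 17 of each flavor, but all 14 barbecue, all 9 sour-cream, all 15 plain, all 4 ranch, and all 10 onion (fewer than 17), giving 14 + 17 + 17 + 9 + 17 + 15 + 4 + 10 = 103.
One more bag of chips then forces some flavor to 18, so 103 + 1 = 104.

104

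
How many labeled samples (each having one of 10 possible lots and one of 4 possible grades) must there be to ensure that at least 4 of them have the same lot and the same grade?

There are 10 × 4 = 40 (lot, grade) combinations acting as pigeonholes.
With 40 × 3 = 120 labeled samples we could place exactly 3 in each, with no (lot, grade) pair reaching 4.
One more forces some (lot, grade) pair to hold 4, so 120 + 1 = 121.

121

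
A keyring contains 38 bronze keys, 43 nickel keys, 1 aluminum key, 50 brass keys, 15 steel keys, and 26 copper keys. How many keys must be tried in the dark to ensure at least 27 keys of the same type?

121

In the worst case we take at most 26 of each type, but all 1 aluminum and all 15 steel (fewer than 26), giving 26 + 26 + 1 + 26 + 15 + 26 = 120.
One more key then forces some type to 27, so 120 + 1 = 121.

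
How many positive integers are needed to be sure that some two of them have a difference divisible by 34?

Two integers differ by a multiple of 34 exactly when they share a remainder mod 34.
There are 34 residue classes mod 34, so 34 integers can all lie in distinct classes.
One more integer must repeat a residue, giving a difference divisible by 34. So n = 34 + 1 = 35.

35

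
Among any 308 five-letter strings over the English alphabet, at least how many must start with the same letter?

12

There are 26 possible first letters, which serve as the pigeonholes.
If each of the 26 possible first letters held at most 11, the total would be at most 26 × 11 = 286 < 308, a contradiction.
So at least one holds ⌈308/26⌉ = 12.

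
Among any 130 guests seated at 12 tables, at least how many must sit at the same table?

The 130 guests fall into 12 tables.
If each of the 12 tables held at most 10, the total would be at most 12 × 10 = 120 < 130, a contradiction.
So at least one holds ⌈130/12⌉ = 11.

11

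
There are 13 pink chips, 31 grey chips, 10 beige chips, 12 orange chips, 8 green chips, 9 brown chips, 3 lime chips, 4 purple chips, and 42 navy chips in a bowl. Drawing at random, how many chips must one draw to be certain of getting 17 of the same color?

92

Treat the 9 colors as pigeonholes.
In the worst case we take at most 16 of each color, but all 13 pink, all 10 beige, all 12 orange, all 8 green, all 9 brown, all 3 lime, and all 4 purple (fewer than 16), giving 13 + 16 + 10 + 12 + 8 + 9 + 3 + 4 + 16 = 91.
One more chip then forces some color to 17, so 91 + 1 = 92.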